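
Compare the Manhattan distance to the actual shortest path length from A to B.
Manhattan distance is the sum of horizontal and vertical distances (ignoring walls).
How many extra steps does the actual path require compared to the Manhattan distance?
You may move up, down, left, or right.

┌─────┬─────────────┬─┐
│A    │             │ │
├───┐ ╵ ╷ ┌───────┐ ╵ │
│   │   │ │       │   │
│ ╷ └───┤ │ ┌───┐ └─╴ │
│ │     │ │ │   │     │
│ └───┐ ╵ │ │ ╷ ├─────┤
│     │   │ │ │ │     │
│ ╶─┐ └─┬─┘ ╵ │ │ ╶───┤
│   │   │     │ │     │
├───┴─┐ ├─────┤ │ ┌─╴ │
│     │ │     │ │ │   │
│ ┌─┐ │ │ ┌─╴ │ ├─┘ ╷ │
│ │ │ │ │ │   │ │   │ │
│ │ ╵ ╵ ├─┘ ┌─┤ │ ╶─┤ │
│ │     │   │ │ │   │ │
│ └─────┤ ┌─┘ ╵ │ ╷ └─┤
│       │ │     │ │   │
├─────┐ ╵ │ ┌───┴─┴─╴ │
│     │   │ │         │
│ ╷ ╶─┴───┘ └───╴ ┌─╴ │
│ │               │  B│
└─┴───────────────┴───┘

Manhattan distance: |10 - 0| + |10 - 0| = 20
Actual path length: 44
Extra steps: 44 - 20 = 24

Solution:

┌─────┬─────────────┬─┐
│A → ↓│↱ → → → → → ↓│ │
├───┐ ╵ ╷ ┌───────┐ ╵ │
│   │↳ ↑│ │↓ ← ← ↰│↳ ↓│
│ ╷ └───┤ │ ┌───┐ └─╴ │
│ │     │ │↓│↱ ↓│↑ ← ↲│
│ └───┐ ╵ │ │ ╷ ├─────┤
│     │   │↓│↑│↓│     │
│ ╶─┐ └─┬─┘ ╵ │ │ ╶───┤
│   │   │  ↳ ↑│↓│     │
├───┴─┐ ├─────┤ │ ┌─╴ │
│     │ │     │↓│ │   │
│ ┌─┐ │ │ ┌─╴ │ ├─┘ ╷ │
│ │ │ │ │ │   │↓│   │ │
│ │ ╵ ╵ ├─┘ ┌─┤ │ ╶─┤ │
│ │     │   │ │↓│   │ │
│ └─────┤ ┌─┘ ╵ │ ╷ └─┤
│       │ │↓ ← ↲│ │   │
├─────┐ ╵ │ ┌───┴─┴─╴ │
│     │   │↓│    ↱ → ↓│
│ ╷ ╶─┴───┘ └───╴ ┌─╴ │
│ │        ↳ → → ↑│  B│
└─┴───────────────┴───┘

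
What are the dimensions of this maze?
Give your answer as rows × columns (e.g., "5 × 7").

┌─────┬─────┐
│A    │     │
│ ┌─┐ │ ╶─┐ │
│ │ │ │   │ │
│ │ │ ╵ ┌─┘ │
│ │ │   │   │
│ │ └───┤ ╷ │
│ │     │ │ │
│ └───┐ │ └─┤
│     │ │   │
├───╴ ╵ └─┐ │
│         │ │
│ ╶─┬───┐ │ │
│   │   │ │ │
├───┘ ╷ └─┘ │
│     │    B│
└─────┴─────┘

Counting the maze dimensions:
Rows (vertical): 8
Columns (horizontal): 6
Dimensions: 8 × 6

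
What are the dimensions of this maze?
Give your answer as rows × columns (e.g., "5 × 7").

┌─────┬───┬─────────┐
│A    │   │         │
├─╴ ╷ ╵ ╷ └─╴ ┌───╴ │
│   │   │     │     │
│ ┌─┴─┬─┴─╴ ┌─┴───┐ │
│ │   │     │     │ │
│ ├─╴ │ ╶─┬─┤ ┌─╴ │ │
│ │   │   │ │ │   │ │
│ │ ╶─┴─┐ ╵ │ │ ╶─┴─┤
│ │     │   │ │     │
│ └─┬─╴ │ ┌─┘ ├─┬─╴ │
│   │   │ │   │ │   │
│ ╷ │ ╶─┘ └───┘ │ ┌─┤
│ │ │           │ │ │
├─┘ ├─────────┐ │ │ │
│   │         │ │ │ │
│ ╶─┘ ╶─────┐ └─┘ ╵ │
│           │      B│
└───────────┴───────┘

Counting the maze dimensions:
Rows (vertical): 9
Columns (horizontal): 10
Dimensions: 9 × 10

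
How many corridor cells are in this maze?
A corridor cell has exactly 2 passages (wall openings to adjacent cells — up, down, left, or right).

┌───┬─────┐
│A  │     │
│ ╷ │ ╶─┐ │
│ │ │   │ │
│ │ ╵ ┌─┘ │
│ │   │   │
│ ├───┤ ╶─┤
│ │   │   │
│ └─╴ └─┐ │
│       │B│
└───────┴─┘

Counting cells with exactly 2 passages:
Total corridor cells: 19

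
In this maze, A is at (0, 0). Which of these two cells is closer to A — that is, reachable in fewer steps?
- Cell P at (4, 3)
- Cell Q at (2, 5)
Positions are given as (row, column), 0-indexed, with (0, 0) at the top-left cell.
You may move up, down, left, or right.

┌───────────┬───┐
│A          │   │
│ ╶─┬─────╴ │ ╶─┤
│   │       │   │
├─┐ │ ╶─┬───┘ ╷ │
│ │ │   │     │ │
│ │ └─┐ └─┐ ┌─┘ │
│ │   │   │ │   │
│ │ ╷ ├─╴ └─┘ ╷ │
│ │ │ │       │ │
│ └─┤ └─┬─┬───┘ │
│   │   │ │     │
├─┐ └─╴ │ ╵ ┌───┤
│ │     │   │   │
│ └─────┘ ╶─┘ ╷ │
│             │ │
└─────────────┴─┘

Shortest path A → P at (4, 3): 15 steps
Shortest path A → Q at (2, 5): 23 steps

P is closer (15 steps vs 23 steps).

Path to P:

┌───────────┬───┐
│A → → → → ↓│   │
│ ╶─┬─────╴ │ ╶─┤
│   │↓ ← ← ↲│   │
├─┐ │ ╶─┬───┘ ╷ │
│ │ │↳ ↓│     │ │
│ │ └─┐ └─┐ ┌─┘ │
│ │   │↳ ↓│ │   │
│ │ ╷ ├─╴ └─┘ ╷ │
│ │ │ │P ↲    │ │
│ └─┤ └─┬─┬───┘ │
│   │   │ │     │
├─┐ └─╴ │ ╵ ┌───┤
│ │     │   │   │
│ └─────┘ ╶─┘ ╷ │
│             │ │
└─────────────┴─┘

Path to Q:

┌───────────┬───┐
│A → → → → ↓│   │
│ ╶─┬─────╴ │ ╶─┤
│   │↓ ← ← ↲│↓ ↰│
├─┐ │ ╶─┬───┘ ╷ │
│ │ │↳ ↓│  Q ↲│↑│
│ │ └─┐ └─┐ ┌─┘ │
│ │   │↳ ↓│ │↱ ↑│
│ │ ╷ ├─╴ └─┘ ╷ │
│ │ │ │  ↳ → ↑│ │
│ └─┤ └─┬─┬───┘ │
│   │   │ │     │
├─┐ └─╴ │ ╵ ┌───┤
│ │     │   │   │
│ └─────┘ ╶─┘ ╷ │
│             │ │
└─────────────┴─┘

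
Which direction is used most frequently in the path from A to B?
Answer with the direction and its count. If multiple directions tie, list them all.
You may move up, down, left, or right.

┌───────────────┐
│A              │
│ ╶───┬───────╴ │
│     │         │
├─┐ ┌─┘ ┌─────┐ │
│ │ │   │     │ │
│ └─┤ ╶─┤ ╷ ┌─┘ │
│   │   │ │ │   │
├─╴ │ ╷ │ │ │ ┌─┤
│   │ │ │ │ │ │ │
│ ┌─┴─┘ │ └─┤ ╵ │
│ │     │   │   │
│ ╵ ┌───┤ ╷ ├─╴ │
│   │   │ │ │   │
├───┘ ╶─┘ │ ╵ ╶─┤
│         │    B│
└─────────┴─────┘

Directions: right, right, right, right, right, right, right, down, down, down, left, down, down, right, down, left, down, right
Counts: {'right': 9, 'down': 7, 'left': 2}
Most common: right (9 times)

Solution:

┌───────────────┐
│A → → → → → → ↓│
│ ╶───┬───────╴ │
│     │        ↓│
├─┐ ┌─┘ ┌─────┐ │
│ │ │   │     │↓│
│ └─┤ ╶─┤ ╷ ┌─┘ │
│   │   │ │ │↓ ↲│
├─╴ │ ╷ │ │ │ ┌─┤
│   │ │ │ │ │↓│ │
│ ┌─┴─┘ │ └─┤ ╵ │
│ │     │   │↳ ↓│
│ ╵ ┌───┤ ╷ ├─╴ │
│   │   │ │ │↓ ↲│
├───┘ ╶─┘ │ ╵ ╶─┤
│         │  ↳ B│
└─────────┴─────┘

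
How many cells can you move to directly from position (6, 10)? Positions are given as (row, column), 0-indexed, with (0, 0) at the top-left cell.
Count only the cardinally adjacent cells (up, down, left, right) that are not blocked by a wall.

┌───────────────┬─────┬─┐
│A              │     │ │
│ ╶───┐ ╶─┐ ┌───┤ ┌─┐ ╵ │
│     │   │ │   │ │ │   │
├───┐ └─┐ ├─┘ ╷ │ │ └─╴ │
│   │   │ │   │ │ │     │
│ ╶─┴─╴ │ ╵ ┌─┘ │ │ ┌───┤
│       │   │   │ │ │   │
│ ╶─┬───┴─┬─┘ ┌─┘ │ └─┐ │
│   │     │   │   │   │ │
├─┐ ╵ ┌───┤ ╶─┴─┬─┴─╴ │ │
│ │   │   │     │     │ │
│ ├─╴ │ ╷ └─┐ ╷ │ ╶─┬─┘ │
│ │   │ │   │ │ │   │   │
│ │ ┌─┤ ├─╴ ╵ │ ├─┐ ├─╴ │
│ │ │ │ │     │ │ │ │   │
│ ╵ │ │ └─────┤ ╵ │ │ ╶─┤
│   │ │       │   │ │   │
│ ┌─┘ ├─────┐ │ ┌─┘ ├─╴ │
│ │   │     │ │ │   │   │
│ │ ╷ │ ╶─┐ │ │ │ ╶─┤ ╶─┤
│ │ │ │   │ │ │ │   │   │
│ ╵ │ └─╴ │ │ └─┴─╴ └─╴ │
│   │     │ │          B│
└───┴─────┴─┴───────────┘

Checking passable neighbors of (6, 10):
Neighbors: (6, 11)
Count: 1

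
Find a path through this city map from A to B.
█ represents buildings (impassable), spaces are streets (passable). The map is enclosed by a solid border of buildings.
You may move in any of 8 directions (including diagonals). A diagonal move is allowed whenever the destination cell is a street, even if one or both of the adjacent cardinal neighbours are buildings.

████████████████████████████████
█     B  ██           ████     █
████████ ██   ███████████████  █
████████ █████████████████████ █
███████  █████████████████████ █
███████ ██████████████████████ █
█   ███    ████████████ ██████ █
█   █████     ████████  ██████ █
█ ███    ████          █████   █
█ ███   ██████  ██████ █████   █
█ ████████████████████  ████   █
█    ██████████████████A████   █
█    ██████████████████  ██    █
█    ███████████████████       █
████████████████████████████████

Finding the shortest path from A to B:
Movement: 8-directional
Path length: 22 steps
Directions: up → up-left → up-left → left → left → left → left → left → left → left → left → up-left → left → left → left → up-left → up-left → up → up-right → up → up-left → left

Solution:

████████████████████████████████
█     B← ██           ████     █
████████↖██   ███████████████  █
████████↑█████████████████████ █
███████↗ █████████████████████ █
███████↑██████████████████████ █
█   ███ ↖  ████████████ ██████ █
█   █████↖←←← ████████  ██████ █
█ ███    ████↖←←←←←←←← █████   █
█ ███   ██████  ██████↖█████   █
█ ████████████████████ ↖████   █
█    ██████████████████A████   █
█    ██████████████████  ██    █
█    ███████████████████       █
████████████████████████████████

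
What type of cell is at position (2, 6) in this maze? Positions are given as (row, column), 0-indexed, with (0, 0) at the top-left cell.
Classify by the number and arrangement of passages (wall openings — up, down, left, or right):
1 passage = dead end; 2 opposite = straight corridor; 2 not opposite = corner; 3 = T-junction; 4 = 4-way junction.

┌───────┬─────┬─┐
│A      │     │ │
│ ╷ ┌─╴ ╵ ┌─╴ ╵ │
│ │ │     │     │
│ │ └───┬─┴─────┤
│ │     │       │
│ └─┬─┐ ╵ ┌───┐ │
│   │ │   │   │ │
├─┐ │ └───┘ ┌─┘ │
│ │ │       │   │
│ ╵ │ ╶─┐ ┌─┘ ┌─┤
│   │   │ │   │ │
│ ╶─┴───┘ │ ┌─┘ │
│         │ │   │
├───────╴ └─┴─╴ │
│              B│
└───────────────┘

Checking cell at (2, 6):
Number of passages: 2
Cell type: straight corridor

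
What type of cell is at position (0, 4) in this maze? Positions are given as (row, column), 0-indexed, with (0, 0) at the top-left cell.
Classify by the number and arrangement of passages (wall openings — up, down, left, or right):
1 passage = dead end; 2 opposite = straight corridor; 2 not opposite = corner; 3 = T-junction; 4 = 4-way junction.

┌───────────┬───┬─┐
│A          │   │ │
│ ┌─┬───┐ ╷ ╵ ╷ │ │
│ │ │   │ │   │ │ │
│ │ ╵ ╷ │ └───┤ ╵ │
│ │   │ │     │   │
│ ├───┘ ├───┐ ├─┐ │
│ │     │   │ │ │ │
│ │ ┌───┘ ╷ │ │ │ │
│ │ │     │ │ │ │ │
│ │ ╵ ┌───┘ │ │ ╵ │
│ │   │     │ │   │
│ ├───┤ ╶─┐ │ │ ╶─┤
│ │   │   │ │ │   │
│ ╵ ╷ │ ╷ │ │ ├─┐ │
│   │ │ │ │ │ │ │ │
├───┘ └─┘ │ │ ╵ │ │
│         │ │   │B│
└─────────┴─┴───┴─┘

Checking cell at (0, 4):
Number of passages: 3
Cell type: T-junction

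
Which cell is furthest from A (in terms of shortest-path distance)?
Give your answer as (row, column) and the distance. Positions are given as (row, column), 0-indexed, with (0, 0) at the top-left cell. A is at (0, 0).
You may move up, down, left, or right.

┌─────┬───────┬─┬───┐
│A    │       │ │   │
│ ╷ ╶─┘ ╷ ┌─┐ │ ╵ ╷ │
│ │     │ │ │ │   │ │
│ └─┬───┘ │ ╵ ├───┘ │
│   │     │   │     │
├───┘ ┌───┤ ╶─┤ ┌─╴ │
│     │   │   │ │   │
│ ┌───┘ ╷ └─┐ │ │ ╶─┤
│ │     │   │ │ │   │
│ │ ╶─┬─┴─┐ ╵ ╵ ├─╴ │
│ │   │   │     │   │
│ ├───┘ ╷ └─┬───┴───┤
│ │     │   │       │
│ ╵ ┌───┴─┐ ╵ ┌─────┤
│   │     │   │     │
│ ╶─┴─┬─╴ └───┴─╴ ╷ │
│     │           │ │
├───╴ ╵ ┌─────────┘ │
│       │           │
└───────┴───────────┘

Computing BFS distances from A to all cells:
Furthest cell: (9, 4)
Distance: 37 steps

Path from A to the furthest cell:

┌─────┬───────┬─┬───┐
│A ↓  │↱ ↓    │ │   │
│ ╷ ╶─┘ ╷ ┌─┐ │ ╵ ╷ │
│ │↳ → ↑│↓│ │ │   │ │
│ └─┬───┘ │ ╵ ├───┘ │
│   │↓ ← ↲│   │     │
├───┘ ┌───┤ ╶─┤ ┌─╴ │
│↓ ← ↲│   │   │ │   │
│ ┌───┘ ╷ └─┐ │ │ ╶─┤
│↓│     │   │ │ │   │
│ │ ╶─┬─┴─┐ ╵ ╵ ├─╴ │
│↓│   │   │     │   │
│ ├───┘ ╷ └─┬───┴───┤
│↓│     │   │       │
│ ╵ ┌───┴─┐ ╵ ┌─────┤
│↓  │     │   │  ↱ ↓│
│ ╶─┴─┬─╴ └───┴─╴ ╷ │
│↳ → ↓│↱ → → → → ↑│↓│
├───╴ ╵ ┌─────────┘ │
│    ↳ ↑│B ← ← ← ← ↲│
└───────┴───────────┘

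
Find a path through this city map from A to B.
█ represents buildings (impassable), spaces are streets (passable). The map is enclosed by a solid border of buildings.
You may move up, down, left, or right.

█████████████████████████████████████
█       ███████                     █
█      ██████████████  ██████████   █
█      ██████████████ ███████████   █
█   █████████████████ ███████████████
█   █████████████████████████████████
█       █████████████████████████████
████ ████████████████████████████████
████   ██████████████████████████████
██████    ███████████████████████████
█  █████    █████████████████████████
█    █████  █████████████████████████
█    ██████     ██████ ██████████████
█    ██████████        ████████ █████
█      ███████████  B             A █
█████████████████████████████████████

Finding the shortest path from A to B:
Movement: cardinal only
Path length: 14 steps
Directions: left → left → left → left → left → left → left → left → left → left → left → left → left → left

Solution:

█████████████████████████████████████
█       ███████                     █
█      ██████████████  ██████████   █
█      ██████████████ ███████████   █
█   █████████████████ ███████████████
█   █████████████████████████████████
█       █████████████████████████████
████ ████████████████████████████████
████   ██████████████████████████████
██████    ███████████████████████████
█  █████    █████████████████████████
█    █████  █████████████████████████
█    ██████     ██████ ██████████████
█    ██████████        ████████ █████
█      ███████████  B←←←←←←←←←←←←←A █
█████████████████████████████████████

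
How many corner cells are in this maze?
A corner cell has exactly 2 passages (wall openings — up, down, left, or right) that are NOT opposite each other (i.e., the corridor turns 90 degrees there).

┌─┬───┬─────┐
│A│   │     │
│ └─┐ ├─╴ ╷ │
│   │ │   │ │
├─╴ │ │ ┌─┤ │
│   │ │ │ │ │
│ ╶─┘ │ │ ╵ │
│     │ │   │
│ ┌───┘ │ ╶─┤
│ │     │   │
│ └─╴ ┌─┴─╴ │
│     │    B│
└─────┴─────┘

Counting corner cells (2 non-opposite passages):
Total corners: 16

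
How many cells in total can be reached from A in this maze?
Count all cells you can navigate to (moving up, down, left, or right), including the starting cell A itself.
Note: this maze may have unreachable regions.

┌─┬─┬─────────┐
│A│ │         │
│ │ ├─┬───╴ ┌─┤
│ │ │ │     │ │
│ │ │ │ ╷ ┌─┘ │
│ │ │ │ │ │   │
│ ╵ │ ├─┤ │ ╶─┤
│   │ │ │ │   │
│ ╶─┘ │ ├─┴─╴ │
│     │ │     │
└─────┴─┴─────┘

Using BFS/flood-fill to find all reachable cells from A:
Maze size: 5 × 7 = 35 total cells
21 cell(s) are walled off and cannot be reached from A.
Reachable cells: 14

Reachable region (· marks reachable cells):

┌─┬─┬─────────┐
│A│·│         │
│ │ ├─┬───╴ ┌─┤
│·│·│·│     │ │
│ │ │ │ ╷ ┌─┘ │
│·│·│·│ │ │   │
│ ╵ │ ├─┤ │ ╶─┤
│· ·│·│ │ │   │
│ ╶─┘ │ ├─┴─╴ │
│· · ·│ │     │
└─────┴─┴─────┘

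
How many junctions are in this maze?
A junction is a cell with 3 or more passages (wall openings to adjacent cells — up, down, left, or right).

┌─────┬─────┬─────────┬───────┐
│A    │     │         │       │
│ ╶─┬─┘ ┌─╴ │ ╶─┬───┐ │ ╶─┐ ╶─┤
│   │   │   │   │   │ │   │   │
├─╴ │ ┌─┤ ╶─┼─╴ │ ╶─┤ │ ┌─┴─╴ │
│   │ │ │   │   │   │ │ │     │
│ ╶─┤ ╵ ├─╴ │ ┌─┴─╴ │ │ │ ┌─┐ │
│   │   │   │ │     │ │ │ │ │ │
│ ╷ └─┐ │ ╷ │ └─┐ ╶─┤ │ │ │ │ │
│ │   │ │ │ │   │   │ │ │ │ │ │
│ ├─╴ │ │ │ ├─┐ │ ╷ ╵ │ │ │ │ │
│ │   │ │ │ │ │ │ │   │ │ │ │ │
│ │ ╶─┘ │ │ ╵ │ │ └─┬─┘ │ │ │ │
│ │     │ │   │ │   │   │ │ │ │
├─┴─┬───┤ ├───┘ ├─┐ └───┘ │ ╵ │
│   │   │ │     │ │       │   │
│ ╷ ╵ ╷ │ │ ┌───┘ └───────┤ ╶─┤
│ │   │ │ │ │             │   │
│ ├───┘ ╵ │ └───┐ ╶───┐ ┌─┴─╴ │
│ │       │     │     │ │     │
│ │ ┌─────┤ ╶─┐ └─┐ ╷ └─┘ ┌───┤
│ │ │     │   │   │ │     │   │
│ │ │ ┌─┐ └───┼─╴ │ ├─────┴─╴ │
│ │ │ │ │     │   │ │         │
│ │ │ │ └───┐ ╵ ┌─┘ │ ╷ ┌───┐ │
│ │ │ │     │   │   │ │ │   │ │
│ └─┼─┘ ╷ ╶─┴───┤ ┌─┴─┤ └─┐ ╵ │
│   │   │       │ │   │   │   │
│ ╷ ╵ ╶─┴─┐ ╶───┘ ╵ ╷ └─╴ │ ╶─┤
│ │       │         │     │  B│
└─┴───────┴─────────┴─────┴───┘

Checking each cell for number of passages:

Junctions found (3+ passages):
  (0, 13): 3 passages
  (1, 11): 3 passages
  (2, 14): 3 passages
  (3, 0): 3 passages
  (3, 3): 3 passages
  (3, 5): 3 passages
  (3, 8): 3 passages
  (4, 8): 3 passages
  (7, 13): 3 passages
  (8, 8): 4 passages
  (8, 11): 3 passages
  (9, 3): 3 passages
  (9, 5): 3 passages
  (9, 9): 3 passages
  (11, 11): 3 passages
  (11, 14): 3 passages
  (12, 3): 3 passages
  (12, 4): 3 passages
  (13, 0): 3 passages
  (13, 5): 3 passages
  (13, 13): 3 passages
  (14, 2): 3 passages
  (14, 8): 3 passages
Total junctions: 23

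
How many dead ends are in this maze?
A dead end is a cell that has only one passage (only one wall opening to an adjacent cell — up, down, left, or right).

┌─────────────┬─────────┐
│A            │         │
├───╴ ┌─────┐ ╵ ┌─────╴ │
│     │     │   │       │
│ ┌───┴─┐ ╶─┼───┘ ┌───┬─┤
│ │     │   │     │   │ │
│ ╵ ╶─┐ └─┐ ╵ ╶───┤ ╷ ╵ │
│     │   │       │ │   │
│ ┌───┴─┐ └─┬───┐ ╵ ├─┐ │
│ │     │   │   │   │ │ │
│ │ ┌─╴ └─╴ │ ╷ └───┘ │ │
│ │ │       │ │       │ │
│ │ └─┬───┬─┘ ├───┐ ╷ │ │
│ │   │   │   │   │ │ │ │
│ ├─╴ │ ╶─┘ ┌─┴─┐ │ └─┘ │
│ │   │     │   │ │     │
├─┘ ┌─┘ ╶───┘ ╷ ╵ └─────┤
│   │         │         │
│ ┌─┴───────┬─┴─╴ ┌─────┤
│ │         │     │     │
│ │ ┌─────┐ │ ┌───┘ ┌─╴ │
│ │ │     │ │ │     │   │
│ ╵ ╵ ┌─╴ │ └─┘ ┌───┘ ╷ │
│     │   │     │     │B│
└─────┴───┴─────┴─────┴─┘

Checking each cell for number of passages:

Dead ends found at positions:
  (0, 0)
  (1, 3)
  (1, 5)
  (2, 11)
  (3, 2)
  (4, 10)
  (5, 2)
  (6, 4)
  (6, 7)
  (6, 10)
  (7, 0)
  (8, 2)
  (8, 11)
  (10, 6)
  (11, 3)
  (11, 8)
  (11, 11)
Total dead ends: 17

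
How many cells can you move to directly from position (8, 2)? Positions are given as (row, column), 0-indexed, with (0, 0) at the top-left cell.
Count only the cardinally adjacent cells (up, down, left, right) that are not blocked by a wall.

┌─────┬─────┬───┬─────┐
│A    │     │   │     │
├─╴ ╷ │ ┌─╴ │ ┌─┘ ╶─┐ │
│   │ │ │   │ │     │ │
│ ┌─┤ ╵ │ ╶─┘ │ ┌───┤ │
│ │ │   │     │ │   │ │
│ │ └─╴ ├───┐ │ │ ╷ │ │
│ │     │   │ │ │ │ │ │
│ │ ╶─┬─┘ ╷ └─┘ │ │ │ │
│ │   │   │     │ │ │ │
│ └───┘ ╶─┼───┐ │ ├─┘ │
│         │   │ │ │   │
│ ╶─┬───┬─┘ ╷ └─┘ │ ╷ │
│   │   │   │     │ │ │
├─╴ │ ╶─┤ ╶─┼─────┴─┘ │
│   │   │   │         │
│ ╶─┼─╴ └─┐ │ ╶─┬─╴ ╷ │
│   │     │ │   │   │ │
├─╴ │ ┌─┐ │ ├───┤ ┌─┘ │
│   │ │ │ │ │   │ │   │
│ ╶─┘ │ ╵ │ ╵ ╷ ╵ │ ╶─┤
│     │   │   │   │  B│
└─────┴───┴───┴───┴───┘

Checking passable neighbors of (8, 2):
Neighbors: (9, 2), (8, 3)
Count: 2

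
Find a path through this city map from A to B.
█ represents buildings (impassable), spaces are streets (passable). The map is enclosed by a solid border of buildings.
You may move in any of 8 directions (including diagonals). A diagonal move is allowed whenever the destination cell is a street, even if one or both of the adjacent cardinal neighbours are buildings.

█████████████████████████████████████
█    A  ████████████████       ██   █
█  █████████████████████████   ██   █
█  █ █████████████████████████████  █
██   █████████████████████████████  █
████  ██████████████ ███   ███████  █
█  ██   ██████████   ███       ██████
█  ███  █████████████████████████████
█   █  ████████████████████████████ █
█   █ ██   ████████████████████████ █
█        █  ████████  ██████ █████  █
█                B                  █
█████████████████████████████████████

Finding the shortest path from A to B:
Movement: 8-directional
Path length: 22 steps
Directions: left → left → down-left → down → down-right → down-right → down-right → down-right → down → down-left → down-right → right → right → up-right → right → down-right → down-right → right → right → right → right → right

Solution:

█████████████████████████████████████
█  ↙←A  ████████████████       ██   █
█ ↓█████████████████████████   ██   █
█ ↘█ █████████████████████████████  █
██ ↘ █████████████████████████████  █
████↘ ██████████████ ███   ███████  █
█  ██↘  ██████████   ███       ██████
█  ███↓ █████████████████████████████
█   █ ↙████████████████████████████ █
█   █↘██ →↘████████████████████████ █
█     →→↗█ ↘████████  ██████ █████  █
█           →→→→→B                  █
█████████████████████████████████████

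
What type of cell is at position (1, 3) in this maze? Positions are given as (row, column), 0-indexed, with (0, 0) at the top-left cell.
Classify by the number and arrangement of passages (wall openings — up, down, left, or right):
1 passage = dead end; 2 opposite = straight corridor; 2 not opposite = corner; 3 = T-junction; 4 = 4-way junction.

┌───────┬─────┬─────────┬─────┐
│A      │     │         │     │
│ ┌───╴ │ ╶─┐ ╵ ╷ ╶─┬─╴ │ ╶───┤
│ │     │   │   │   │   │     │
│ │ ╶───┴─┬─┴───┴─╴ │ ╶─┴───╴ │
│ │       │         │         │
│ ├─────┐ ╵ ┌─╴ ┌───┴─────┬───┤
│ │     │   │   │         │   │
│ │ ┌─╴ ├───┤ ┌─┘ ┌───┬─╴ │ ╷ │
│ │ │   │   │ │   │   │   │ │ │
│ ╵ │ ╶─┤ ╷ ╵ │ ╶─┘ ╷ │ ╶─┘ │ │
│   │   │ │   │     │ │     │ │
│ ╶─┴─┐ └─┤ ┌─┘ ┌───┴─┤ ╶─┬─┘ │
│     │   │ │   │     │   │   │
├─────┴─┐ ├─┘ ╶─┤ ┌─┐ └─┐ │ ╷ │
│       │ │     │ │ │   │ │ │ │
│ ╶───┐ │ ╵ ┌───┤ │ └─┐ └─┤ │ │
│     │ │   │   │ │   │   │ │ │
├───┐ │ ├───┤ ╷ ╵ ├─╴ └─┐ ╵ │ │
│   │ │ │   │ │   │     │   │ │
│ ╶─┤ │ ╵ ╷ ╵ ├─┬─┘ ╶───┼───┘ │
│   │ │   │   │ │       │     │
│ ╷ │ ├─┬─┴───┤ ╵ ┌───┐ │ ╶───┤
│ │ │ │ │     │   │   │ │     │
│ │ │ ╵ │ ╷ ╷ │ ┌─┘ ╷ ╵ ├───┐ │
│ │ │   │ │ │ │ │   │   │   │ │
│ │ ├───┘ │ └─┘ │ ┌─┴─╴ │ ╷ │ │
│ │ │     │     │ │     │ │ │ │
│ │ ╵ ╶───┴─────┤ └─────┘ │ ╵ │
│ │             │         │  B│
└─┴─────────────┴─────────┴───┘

Checking cell at (1, 3):
Number of passages: 2
Cell type: corner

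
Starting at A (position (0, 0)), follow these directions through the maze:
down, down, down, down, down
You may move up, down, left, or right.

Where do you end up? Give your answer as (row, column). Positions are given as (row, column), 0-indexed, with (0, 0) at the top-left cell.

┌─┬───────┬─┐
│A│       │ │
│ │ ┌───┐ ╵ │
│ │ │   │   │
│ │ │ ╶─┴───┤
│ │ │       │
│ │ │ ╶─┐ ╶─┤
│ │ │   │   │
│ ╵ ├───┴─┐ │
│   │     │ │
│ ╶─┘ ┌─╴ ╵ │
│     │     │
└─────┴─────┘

Following directions step by step:
Start: (0, 0)
  down: (0, 0) → (1, 0)
  down: (1, 0) → (2, 0)
  down: (2, 0) → (3, 0)
  down: (3, 0) → (4, 0)
  down: (4, 0) → (5, 0)
Final position: (5, 0)

Path taken:

┌─┬───────┬─┐
│A│       │ │
│ │ ┌───┐ ╵ │
│↓│ │   │   │
│ │ │ ╶─┴───┤
│↓│ │       │
│ │ │ ╶─┐ ╶─┤
│↓│ │   │   │
│ ╵ ├───┴─┐ │
│↓  │     │ │
│ ╶─┘ ┌─╴ ╵ │
│B    │     │
└─────┴─────┘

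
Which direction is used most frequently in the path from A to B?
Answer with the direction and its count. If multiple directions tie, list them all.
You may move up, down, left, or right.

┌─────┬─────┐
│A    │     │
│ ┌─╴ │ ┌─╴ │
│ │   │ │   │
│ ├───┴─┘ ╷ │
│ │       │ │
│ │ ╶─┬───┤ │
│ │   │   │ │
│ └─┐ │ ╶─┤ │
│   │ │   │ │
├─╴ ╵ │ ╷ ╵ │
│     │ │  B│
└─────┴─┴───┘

Directions: down, down, down, down, right, down, right, up, up, left, up, right, right, right, up, right, down, down, down, down
Counts: {'down': 9, 'right': 6, 'up': 4, 'left': 1}
Most common: down (9 times)

Solution:

┌─────┬─────┐
│A    │     │
│ ┌─╴ │ ┌─╴ │
│↓│   │ │↱ ↓│
│ ├───┴─┘ ╷ │
│↓│↱ → → ↑│↓│
│ │ ╶─┬───┤ │
│↓│↑ ↰│   │↓│
│ └─┐ │ ╶─┤ │
│↳ ↓│↑│   │↓│
├─╴ ╵ │ ╷ ╵ │
│  ↳ ↑│ │  B│
└─────┴─┴───┘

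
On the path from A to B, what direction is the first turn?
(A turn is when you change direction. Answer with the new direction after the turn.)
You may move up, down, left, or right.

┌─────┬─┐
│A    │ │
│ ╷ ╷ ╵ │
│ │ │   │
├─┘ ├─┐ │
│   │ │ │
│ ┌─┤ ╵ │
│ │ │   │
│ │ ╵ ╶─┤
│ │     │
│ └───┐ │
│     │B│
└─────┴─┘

Directions: right, right, down, right, down, down, left, down, right, down
First turn direction: down

Solution:

┌─────┬─┐
│A → ↓│ │
│ ╷ ╷ ╵ │
│ │ │↳ ↓│
├─┘ ├─┐ │
│   │ │↓│
│ ┌─┤ ╵ │
│ │ │↓ ↲│
│ │ ╵ ╶─┤
│ │  ↳ ↓│
│ └───┐ │
│     │B│
└─────┴─┘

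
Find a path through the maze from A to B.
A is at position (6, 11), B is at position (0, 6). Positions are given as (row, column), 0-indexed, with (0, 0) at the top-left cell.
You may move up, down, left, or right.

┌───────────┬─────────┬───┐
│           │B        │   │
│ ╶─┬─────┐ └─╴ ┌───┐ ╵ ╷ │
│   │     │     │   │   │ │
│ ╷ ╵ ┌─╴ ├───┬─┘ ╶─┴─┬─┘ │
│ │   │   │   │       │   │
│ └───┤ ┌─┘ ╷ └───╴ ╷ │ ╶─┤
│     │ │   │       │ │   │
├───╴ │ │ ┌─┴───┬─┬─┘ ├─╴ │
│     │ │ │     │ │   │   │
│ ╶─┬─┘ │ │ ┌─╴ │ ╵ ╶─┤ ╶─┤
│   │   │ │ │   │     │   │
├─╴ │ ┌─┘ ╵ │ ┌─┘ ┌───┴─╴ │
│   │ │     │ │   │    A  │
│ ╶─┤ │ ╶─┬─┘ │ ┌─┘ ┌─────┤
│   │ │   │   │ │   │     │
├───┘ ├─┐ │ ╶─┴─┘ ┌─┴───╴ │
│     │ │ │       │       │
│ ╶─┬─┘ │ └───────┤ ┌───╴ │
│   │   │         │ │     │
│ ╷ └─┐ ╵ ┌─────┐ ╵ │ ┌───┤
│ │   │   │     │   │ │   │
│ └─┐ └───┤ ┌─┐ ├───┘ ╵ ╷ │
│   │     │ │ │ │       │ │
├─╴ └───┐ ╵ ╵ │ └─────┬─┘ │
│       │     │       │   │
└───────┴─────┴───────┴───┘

Finding the shortest path from (6, 11) to (0, 6):
Path length: 19 steps
Directions: right → up → left → up → right → up → left → up → right → up → up → left → down → left → up → left → left → left → left

Solution:

┌───────────┬─────────┬───┐
│           │B ← ← ← ↰│↓ ↰│
│ ╶─┬─────┐ └─╴ ┌───┐ ╵ ╷ │
│   │     │     │   │↑ ↲│↑│
│ ╷ ╵ ┌─╴ ├───┬─┘ ╶─┴─┬─┘ │
│ │   │   │   │       │↱ ↑│
│ └───┤ ┌─┘ ╷ └───╴ ╷ │ ╶─┤
│     │ │   │       │ │↑ ↰│
├───╴ │ │ ┌─┴───┬─┬─┘ ├─╴ │
│     │ │ │     │ │   │↱ ↑│
│ ╶─┬─┘ │ │ ┌─╴ │ ╵ ╶─┤ ╶─┤
│   │   │ │ │   │     │↑ ↰│
├─╴ │ ┌─┘ ╵ │ ┌─┘ ┌───┴─╴ │
│   │ │     │ │   │    A ↑│
│ ╶─┤ │ ╶─┬─┘ │ ┌─┘ ┌─────┤
│   │ │   │   │ │   │     │
├───┘ ├─┐ │ ╶─┴─┘ ┌─┴───╴ │
│     │ │ │       │       │
│ ╶─┬─┘ │ └───────┤ ┌───╴ │
│   │   │         │ │     │
│ ╷ └─┐ ╵ ┌─────┐ ╵ │ ┌───┤
│ │   │   │     │   │ │   │
│ └─┐ └───┤ ┌─┐ ├───┘ ╵ ╷ │
│   │     │ │ │ │       │ │
├─╴ └───┐ ╵ ╵ │ └─────┬─┘ │
│       │     │       │   │
└───────┴─────┴───────┴───┘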